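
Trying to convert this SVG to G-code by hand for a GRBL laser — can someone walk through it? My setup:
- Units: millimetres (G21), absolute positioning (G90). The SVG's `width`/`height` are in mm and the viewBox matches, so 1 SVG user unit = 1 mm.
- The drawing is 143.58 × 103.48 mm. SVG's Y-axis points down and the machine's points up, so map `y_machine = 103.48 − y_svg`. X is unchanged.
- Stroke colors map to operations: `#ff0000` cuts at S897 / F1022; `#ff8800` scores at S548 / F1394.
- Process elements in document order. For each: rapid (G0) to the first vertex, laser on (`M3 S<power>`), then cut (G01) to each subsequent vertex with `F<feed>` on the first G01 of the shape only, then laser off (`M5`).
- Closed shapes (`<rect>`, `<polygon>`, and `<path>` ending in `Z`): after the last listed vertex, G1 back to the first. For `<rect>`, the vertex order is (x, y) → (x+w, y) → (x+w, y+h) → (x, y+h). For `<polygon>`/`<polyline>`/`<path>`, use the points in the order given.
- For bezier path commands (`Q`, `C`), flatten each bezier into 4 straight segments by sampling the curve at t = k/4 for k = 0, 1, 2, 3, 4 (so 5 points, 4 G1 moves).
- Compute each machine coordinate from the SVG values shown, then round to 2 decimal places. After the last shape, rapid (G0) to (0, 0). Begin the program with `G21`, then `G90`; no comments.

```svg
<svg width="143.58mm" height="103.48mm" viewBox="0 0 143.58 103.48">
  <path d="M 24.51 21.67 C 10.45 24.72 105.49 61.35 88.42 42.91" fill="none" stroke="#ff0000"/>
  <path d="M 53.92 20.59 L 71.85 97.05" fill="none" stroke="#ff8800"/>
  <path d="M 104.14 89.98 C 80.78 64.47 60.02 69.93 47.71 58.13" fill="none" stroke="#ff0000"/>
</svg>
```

G21
G90
G0 X24.51 Y81.81
M3 S897
G01 X30.96 Y74.61 F1022
G01 X57.59 Y63.13
G01 X83.66 Y55.68
G01 X88.42 Y60.57
M5
G0 X53.92 Y82.89
M3 S548
G01 X71.85 Y6.43 F1394
M5
G0 X104.14 Y13.50
M3 S897
G01 X87.20 Y27.58 F1022
G01 X71.78 Y34.57
G01 X58.44 Y38.98
G01 X47.71 Y45.35
M5
G0 X0.00 Y0.00

Since the viewBox matches the mm dimensions, user units are millimetres directly. The only transform is the Y-flip y_m = 103.48 − y_svg.

Shape 1 is a cubic bezier drawn with `<path>`. Its stroke #ff0000 means cut at S897, F1022. After flipping Y the toolpath is (24.51,81.81) → (30.96,74.61) → (57.59,63.13) → (83.66,55.68) → (88.42,60.57).

Shape 2 is a line segment drawn with `<path>`. Its stroke #ff8800 means score at S548, F1394. After flipping Y the toolpath is (53.92,82.89) → (71.85,6.43).

Shape 3 is a cubic bezier drawn with `<path>`. Its stroke #ff0000 means cut at S897, F1022. After flipping Y the toolpath is (104.14,13.50) → (87.20,27.58) → (71.78,34.57) → (58.44,38.98) → (47.71,45.35).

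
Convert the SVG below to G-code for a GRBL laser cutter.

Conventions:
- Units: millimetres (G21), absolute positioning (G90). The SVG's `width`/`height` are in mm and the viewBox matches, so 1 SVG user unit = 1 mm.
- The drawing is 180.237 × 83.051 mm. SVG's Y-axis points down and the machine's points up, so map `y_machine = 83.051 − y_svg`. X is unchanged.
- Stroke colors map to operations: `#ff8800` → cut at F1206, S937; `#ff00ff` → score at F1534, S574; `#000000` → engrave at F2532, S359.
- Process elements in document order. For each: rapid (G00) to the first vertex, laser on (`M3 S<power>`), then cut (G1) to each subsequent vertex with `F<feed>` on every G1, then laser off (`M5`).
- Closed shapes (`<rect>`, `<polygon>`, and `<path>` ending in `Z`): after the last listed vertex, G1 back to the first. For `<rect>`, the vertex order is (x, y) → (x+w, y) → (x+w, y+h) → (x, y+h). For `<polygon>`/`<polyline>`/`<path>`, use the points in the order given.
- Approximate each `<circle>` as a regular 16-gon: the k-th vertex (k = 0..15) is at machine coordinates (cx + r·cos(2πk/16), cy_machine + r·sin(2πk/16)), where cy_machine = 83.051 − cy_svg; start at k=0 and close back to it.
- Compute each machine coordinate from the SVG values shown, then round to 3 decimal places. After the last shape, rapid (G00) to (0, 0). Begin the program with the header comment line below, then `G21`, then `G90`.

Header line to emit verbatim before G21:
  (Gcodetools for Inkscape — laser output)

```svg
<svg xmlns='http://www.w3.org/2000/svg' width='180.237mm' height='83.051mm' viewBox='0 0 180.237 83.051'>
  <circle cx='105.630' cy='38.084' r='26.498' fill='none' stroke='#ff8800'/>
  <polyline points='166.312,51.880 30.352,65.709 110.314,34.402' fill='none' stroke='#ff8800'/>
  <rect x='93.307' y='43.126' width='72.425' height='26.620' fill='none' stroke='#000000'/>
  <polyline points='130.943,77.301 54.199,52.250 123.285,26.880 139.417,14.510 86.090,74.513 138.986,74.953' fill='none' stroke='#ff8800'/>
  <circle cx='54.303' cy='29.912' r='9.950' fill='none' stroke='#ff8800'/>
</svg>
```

viewBox `0 0 180.237 83.051` with mm width/height → 1 unit = 1 mm. Flip: y_m = 83.051 − y_svg.

**Shape 1** — `<circle>` circle, stroke `#ff8800` → cut (S937, F1206). Machine vertices: (132.128,44.967) → (130.111,55.107) → (124.367,63.704) → (115.770,69.448) → (105.630,71.465) → (95.490,69.448) → (86.893,63.704) → (81.149,55.107) → (79.132,44.967) → (81.149,34.827) → (86.893,26.230) → (95.490,20.486) → (105.630,18.469) → (115.770,20.486) → (124.367,26.230) → (130.111,34.827) → (132.128,44.967). Closed: final G1 returns to the first vertex.

**Shape 2** — `<polyline>` open polyline, stroke `#ff8800` → cut (S937, F1206). Machine vertices: (166.312,31.171) → (30.352,17.342) → (110.314,48.649). Open path.

**Shape 3** — `<rect>` rectangle, stroke `#000000` → engrave (S359, F2532). Machine vertices: (93.307,39.925) → (165.732,39.925) → (165.732,13.305) → (93.307,13.305) → (93.307,39.925). Closed: final G1 returns to the first vertex.

**Shape 4** — `<polyline>` open polyline, stroke `#ff8800` → cut (S937, F1206). Machine vertices: (130.943,5.750) → (54.199,30.801) → (123.285,56.171) → (139.417,68.541) → (86.090,8.538) → (138.986,8.098). Open path.

**Shape 5** — `<circle>` circle, stroke `#ff8800` → cut (S937, F1206). Machine vertices: (64.253,53.139) → (63.496,56.947) → (61.339,60.175) → (58.111,62.332) → (54.303,63.089) → (50.495,62.332) → (47.267,60.175) → (45.110,56.947) → (44.353,53.139) → (45.110,49.331) → (47.267,46.103) → (50.495,43.946) → (54.303,43.189) → (58.111,43.946) → (61.339,46.103) → (63.496,49.331) → (64.253,53.139). Closed: final G1 returns to the first vertex.

(Gcodetools for Inkscape — laser output)
G21
G90
G00 X132.128 Y44.967
M3 S937
G1 X130.111 Y55.107 F1206
G1 X124.367 Y63.704 F1206
G1 X115.770 Y69.448 F1206
G1 X105.630 Y71.465 F1206
G1 X95.490 Y69.448 F1206
G1 X86.893 Y63.704 F1206
G1 X81.149 Y55.107 F1206
G1 X79.132 Y44.967 F1206
G1 X81.149 Y34.827 F1206
G1 X86.893 Y26.230 F1206
G1 X95.490 Y20.486 F1206
G1 X105.630 Y18.469 F1206
G1 X115.770 Y20.486 F1206
G1 X124.367 Y26.230 F1206
G1 X130.111 Y34.827 F1206
G1 X132.128 Y44.967 F1206
M5
G00 X166.312 Y31.171
M3 S937
G1 X30.352 Y17.342 F1206
G1 X110.314 Y48.649 F1206
M5
G00 X93.307 Y39.925
M3 S359
G1 X165.732 Y39.925 F2532
G1 X165.732 Y13.305 F2532
G1 X93.307 Y13.305 F2532
G1 X93.307 Y39.925 F2532
M5
G00 X130.943 Y5.750
M3 S937
G1 X54.199 Y30.801 F1206
G1 X123.285 Y56.171 F1206
G1 X139.417 Y68.541 F1206
G1 X86.090 Y8.538 F1206
G1 X138.986 Y8.098 F1206
M5
G00 X64.253 Y53.139
M3 S937
G1 X63.496 Y56.947 F1206
G1 X61.339 Y60.175 F1206
G1 X58.111 Y62.332 F1206
G1 X54.303 Y63.089 F1206
G1 X50.495 Y62.332 F1206
G1 X47.267 Y60.175 F1206
G1 X45.110 Y56.947 F1206
G1 X44.353 Y53.139 F1206
G1 X45.110 Y49.331 F1206
G1 X47.267 Y46.103 F1206
G1 X50.495 Y43.946 F1206
G1 X54.303 Y43.189 F1206
G1 X58.111 Y43.946 F1206
G1 X61.339 Y46.103 F1206
G1 X63.496 Y49.331 F1206
G1 X64.253 Y53.139 F1206
M5
G00 X0.000 Y0.000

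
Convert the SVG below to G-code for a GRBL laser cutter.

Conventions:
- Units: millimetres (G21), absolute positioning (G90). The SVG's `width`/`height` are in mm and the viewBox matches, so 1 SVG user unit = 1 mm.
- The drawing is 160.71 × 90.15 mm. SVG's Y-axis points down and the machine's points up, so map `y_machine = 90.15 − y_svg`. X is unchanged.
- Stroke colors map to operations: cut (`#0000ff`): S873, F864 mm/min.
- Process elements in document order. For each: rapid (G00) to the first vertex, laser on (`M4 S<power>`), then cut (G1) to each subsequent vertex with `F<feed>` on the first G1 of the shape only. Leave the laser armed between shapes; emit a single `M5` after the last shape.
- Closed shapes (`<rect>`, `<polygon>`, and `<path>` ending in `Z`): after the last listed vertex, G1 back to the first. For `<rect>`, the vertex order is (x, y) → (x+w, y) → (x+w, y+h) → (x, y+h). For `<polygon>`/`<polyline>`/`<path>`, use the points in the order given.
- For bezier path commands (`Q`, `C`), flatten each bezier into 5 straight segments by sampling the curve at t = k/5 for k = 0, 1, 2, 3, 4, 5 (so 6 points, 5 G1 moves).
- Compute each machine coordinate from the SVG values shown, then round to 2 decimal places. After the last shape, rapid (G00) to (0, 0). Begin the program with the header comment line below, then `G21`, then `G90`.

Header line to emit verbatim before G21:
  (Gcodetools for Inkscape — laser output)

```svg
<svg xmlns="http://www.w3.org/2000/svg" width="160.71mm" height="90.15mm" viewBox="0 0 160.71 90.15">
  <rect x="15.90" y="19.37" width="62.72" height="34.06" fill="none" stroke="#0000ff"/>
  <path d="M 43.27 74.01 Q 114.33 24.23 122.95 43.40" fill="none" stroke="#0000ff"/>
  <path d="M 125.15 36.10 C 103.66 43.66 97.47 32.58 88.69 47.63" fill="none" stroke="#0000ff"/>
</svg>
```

(Gcodetools for Inkscape — laser output)
G21
G90
G00 X15.90 Y70.78
M4 S873
G1 X78.62 Y70.78 F864
G1 X78.62 Y36.72
G1 X15.90 Y36.72
G1 X15.90 Y70.78
G00 X43.27 Y16.14
M4 S873
G1 X69.20 Y33.29 F864
G1 X90.13 Y44.93
G1 X106.06 Y51.05
G1 X117.00 Y51.66
G1 X122.95 Y46.75
G00 X125.15 Y54.05
M4 S873
G1 X113.95 Y51.39 F864
G1 X105.56 Y51.06
G1 X99.13 Y50.90
G1 X93.79 Y48.77
G1 X88.69 Y42.52
M5
G00 X0.00 Y0.00

Since the viewBox matches the mm dimensions, user units are millimetres directly. The only transform is the Y-flip y_m = 90.15 − y_svg.

Shape 1 is a rectangle drawn with `<rect>`. Its stroke #0000ff means cut at S873, F864. After flipping Y the toolpath is (15.90,70.78) → (78.62,70.78) → (78.62,36.72) → (15.90,36.72) → (15.90,70.78), returning to the start.

Shape 2 is a quadratic bezier drawn with `<path>`. Its stroke #0000ff means cut at S873, F864. After flipping Y the toolpath is (43.27,16.14) → (69.20,33.29) → (90.13,44.93) → (106.06,51.05) → (117.00,51.66) → (122.95,46.75).

Shape 3 is a cubic bezier drawn with `<path>`. Its stroke #0000ff means cut at S873, F864. After flipping Y the toolpath is (125.15,54.05) → (113.95,51.39) → (105.56,51.06) → (99.13,50.90) → (93.79,48.77) → (88.69,42.52).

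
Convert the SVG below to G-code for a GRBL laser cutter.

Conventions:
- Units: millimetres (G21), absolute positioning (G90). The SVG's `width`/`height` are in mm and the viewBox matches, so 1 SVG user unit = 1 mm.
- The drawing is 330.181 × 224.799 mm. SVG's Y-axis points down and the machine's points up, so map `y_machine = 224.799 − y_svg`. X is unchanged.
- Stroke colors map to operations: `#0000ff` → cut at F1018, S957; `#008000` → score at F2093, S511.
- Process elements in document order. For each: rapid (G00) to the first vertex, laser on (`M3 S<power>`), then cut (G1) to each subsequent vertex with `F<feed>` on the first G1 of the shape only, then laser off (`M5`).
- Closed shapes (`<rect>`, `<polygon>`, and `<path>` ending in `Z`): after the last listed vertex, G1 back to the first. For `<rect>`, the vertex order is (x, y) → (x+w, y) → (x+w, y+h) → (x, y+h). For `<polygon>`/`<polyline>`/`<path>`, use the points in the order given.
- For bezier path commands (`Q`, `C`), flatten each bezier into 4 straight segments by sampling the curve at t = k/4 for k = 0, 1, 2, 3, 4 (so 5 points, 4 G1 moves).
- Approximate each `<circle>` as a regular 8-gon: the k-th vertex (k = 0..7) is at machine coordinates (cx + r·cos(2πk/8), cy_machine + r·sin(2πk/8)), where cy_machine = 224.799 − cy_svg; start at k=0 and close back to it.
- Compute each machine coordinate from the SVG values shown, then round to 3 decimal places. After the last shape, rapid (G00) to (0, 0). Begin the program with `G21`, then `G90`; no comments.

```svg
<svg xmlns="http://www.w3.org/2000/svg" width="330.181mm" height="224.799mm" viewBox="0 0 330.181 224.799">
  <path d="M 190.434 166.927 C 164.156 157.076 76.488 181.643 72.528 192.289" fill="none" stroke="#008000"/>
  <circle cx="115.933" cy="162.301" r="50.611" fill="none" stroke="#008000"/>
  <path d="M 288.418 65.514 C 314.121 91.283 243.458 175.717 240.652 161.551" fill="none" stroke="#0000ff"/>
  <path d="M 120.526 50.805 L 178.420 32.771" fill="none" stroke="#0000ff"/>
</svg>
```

G21
G90
G00 X190.434 Y57.872
M3 S511
G1 X161.482 Y59.562 F2093
G1 X123.112 Y52.877
G1 X88.926 Y42.349
G1 X72.528 Y32.510
M5
G00 X166.544 Y62.498
M3 S511
G1 X151.720 Y98.285 F2093
G1 X115.933 Y113.109
G1 X80.146 Y98.285
G1 X65.322 Y62.498
G1 X80.146 Y26.711
G1 X115.933 Y11.887
G1 X151.720 Y26.711
G1 X166.544 Y62.498
M5
G00 X288.418 Y159.285
M3 S957
G1 X292.193 Y131.416 F1018
G1 X275.226 Y96.291
G1 X252.914 Y68.654
G1 X240.652 Y63.248
M5
G00 X120.526 Y173.994
M3 S957
G1 X178.420 Y192.028 F1018
M5
G00 X0.000 Y0.000

1 u = 1 mm; y_m = 224.799 − y.

[1] `<path>` cubic bezier, #008000→score S511 F2093: (190.434,57.872) → (161.482,59.562) → (123.112,52.877) → (88.926,42.349) → (72.528,32.510)

[2] `<circle>` circle, #008000→score S511 F2093: (166.544,62.498) → (151.720,98.285) → (115.933,113.109) → (80.146,98.285) → (65.322,62.498) → (80.146,26.711) → (115.933,11.887) → (151.720,26.711) → (166.544,62.498) (closed)

[3] `<path>` cubic bezier, #0000ff→cut S957 F1018: (288.418,159.285) → (292.193,131.416) → (275.226,96.291) → (252.914,68.654) → (240.652,63.248)

[4] `<path>` line segment, #0000ff→cut S957 F1018: (120.526,173.994) → (178.420,192.028)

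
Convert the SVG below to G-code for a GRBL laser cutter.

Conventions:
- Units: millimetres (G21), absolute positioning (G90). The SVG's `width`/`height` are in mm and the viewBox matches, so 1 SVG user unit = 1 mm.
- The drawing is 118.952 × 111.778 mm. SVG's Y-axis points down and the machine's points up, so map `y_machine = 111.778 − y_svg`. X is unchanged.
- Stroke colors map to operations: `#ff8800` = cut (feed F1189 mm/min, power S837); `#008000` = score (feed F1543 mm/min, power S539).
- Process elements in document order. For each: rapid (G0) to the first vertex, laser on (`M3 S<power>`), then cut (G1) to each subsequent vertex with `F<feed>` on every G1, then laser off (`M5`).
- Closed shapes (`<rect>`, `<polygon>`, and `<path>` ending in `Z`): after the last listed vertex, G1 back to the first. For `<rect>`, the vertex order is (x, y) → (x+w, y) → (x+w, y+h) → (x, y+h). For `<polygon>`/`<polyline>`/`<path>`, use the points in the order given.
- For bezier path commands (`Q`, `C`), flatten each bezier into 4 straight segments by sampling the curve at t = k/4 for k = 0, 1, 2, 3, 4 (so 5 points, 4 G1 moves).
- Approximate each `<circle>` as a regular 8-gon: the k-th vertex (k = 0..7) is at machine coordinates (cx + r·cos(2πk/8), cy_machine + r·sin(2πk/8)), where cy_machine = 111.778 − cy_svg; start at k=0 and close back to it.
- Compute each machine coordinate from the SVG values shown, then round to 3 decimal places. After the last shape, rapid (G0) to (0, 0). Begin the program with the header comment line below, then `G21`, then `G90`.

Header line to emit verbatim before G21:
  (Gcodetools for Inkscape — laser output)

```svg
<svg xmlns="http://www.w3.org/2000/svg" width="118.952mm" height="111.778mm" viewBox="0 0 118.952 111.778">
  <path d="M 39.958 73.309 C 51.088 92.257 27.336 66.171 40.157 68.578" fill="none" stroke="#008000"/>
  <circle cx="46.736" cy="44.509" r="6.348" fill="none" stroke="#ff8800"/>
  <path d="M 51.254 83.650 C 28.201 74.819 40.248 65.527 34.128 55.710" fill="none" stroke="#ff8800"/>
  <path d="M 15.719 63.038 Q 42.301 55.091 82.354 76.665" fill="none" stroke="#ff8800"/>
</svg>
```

(Gcodetools for Inkscape — laser output)
G21
G90
G0 X39.958 Y38.469
M3 S539
G1 X42.882 Y31.553 F1543
G1 X39.423 Y34.632 F1543
G1 X36.282 Y40.812 F1543
G1 X40.157 Y43.200 F1543
M5
G0 X53.084 Y67.269
M3 S837
G1 X51.225 Y71.758 F1189
G1 X46.736 Y73.617 F1189
G1 X42.247 Y71.758 F1189
G1 X40.388 Y67.269 F1189
G1 X42.247 Y62.780 F1189
G1 X46.736 Y60.921 F1189
G1 X51.225 Y62.780 F1189
G1 X53.084 Y67.269 F1189
M5
G0 X51.254 Y28.128
M3 S837
G1 X39.713 Y34.839 F1189
G1 X36.341 Y41.728 F1189
G1 X36.144 Y48.803 F1189
G1 X34.128 Y56.068 F1189
M5
G0 X15.719 Y48.740
M3 S837
G1 X29.852 Y50.868 F1189
G1 X45.669 Y49.307 F1189
G1 X63.169 Y44.055 F1189
G1 X82.354 Y35.113 F1189
M5
G0 X0.000 Y0.000

Since the viewBox matches the mm dimensions, user units are millimetres directly. The only transform is the Y-flip y_m = 111.778 − y_svg.

Shape 1 is a cubic bezier drawn with `<path>`. Its stroke #008000 means score at S539, F1543. After flipping Y the toolpath is (39.958,38.469) → (42.882,31.553) → (39.423,34.632) → (36.282,40.812) → (40.157,43.200).

Shape 2 is a circle drawn with `<circle>`. Its stroke #ff8800 means cut at S837, F1189. After flipping Y the toolpath is (53.084,67.269) → (51.225,71.758) → (46.736,73.617) → (42.247,71.758) → (40.388,67.269) → (42.247,62.780) → (46.736,60.921) → (51.225,62.780) → (53.084,67.269), returning to the start.

Shape 3 is a cubic bezier drawn with `<path>`. Its stroke #ff8800 means cut at S837, F1189. After flipping Y the toolpath is (51.254,28.128) → (39.713,34.839) → (36.341,41.728) → (36.144,48.803) → (34.128,56.068).

Shape 4 is a quadratic bezier drawn with `<path>`. Its stroke #ff8800 means cut at S837, F1189. After flipping Y the toolpath is (15.719,48.740) → (29.852,50.868) → (45.669,49.307) → (63.169,44.055) → (82.354,35.113).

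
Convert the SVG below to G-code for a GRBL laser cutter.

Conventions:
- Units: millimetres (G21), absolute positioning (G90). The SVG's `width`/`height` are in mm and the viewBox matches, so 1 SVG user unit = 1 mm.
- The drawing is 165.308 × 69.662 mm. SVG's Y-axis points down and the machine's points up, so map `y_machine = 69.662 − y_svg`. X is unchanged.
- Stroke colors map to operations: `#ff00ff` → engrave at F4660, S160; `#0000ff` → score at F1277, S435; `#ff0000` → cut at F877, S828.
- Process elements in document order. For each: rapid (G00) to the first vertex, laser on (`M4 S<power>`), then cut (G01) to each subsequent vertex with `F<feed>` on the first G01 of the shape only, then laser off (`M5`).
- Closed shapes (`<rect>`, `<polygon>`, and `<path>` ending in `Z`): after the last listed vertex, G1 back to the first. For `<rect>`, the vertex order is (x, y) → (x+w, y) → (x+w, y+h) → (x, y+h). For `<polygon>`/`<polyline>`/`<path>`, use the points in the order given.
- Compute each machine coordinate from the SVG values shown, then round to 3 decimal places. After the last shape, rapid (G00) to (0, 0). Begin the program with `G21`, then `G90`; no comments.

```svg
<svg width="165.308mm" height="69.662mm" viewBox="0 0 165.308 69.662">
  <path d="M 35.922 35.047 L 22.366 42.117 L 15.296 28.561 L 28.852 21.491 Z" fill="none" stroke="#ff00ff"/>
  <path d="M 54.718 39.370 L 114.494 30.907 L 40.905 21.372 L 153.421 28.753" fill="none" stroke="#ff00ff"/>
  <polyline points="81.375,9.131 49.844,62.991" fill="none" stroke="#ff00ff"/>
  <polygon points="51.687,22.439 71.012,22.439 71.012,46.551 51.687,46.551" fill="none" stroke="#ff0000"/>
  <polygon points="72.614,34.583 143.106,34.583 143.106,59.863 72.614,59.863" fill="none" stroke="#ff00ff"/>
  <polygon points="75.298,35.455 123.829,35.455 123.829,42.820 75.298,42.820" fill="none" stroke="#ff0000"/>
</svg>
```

1 u = 1 mm; y_m = 69.662 − y.

[1] `<path>` regular polygon, #ff00ff→engrave S160 F4660: (35.922,34.615) → (22.366,27.545) → (15.296,41.101) → (28.852,48.171) → (35.922,34.615) (closed)

[2] `<path>` open polyline, #ff00ff→engrave S160 F4660: (54.718,30.292) → (114.494,38.755) → (40.905,48.290) → (153.421,40.909)

[3] `<polyline>` line segment, #ff00ff→engrave S160 F4660: (81.375,60.531) → (49.844,6.671)

[4] `<polygon>` rectangle, #ff0000→cut S828 F877: (51.687,47.223) → (71.012,47.223) → (71.012,23.111) → (51.687,23.111) → (51.687,47.223) (closed)

[5] `<polygon>` rectangle, #ff00ff→engrave S160 F4660: (72.614,35.079) → (143.106,35.079) → (143.106,9.799) → (72.614,9.799) → (72.614,35.079) (closed)

[6] `<polygon>` rectangle, #ff0000→cut S828 F877: (75.298,34.207) → (123.829,34.207) → (123.829,26.842) → (75.298,26.842) → (75.298,34.207) (closed)

G21
G90
G00 X35.922 Y34.615
M4 S160
G01 X22.366 Y27.545 F4660
G01 X15.296 Y41.101
G01 X28.852 Y48.171
G01 X35.922 Y34.615
M5
G00 X54.718 Y30.292
M4 S160
G01 X114.494 Y38.755 F4660
G01 X40.905 Y48.290
G01 X153.421 Y40.909
M5
G00 X81.375 Y60.531
M4 S160
G01 X49.844 Y6.671 F4660
M5
G00 X51.687 Y47.223
M4 S828
G01 X71.012 Y47.223 F877
G01 X71.012 Y23.111
G01 X51.687 Y23.111
G01 X51.687 Y47.223
M5
G00 X72.614 Y35.079
M4 S160
G01 X143.106 Y35.079 F4660
G01 X143.106 Y9.799
G01 X72.614 Y9.799
G01 X72.614 Y35.079
M5
G00 X75.298 Y34.207
M4 S828
G01 X123.829 Y34.207 F877
G01 X123.829 Y26.842
G01 X75.298 Y26.842
G01 X75.298 Y34.207
M5
G00 X0.000 Y0.000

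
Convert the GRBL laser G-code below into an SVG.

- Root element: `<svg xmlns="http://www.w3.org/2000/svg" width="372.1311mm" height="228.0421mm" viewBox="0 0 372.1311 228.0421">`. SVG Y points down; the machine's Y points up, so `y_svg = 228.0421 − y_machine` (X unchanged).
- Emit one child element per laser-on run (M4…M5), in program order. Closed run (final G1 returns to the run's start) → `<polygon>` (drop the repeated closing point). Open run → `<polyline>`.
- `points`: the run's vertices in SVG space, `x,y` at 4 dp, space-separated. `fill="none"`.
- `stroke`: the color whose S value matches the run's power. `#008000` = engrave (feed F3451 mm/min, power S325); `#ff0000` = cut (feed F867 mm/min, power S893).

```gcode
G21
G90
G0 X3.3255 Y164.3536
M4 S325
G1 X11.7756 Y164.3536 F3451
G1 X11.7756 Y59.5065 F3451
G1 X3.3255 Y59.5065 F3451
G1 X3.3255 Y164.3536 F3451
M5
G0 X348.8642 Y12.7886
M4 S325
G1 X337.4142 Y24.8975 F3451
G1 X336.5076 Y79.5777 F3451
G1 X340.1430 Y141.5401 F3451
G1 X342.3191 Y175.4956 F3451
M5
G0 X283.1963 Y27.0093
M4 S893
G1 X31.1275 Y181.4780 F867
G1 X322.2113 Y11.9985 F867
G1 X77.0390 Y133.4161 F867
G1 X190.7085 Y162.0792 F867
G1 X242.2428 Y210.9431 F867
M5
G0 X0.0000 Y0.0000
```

<svg xmlns="http://www.w3.org/2000/svg" width="372.1311mm" height="228.0421mm" viewBox="0 0 372.1311 228.0421">
  <polygon points="3.3255,63.6885 11.7756,63.6885 11.7756,168.5356 3.3255,168.5356" fill="none" stroke="#008000"/>
  <polyline points="348.8642,215.2535 337.4142,203.1446 336.5076,148.4644 340.1430,86.5020 342.3191,52.5465" fill="none" stroke="#008000"/>
  <polyline points="283.1963,201.0328 31.1275,46.5641 322.2113,216.0436 77.0390,94.6260 190.7085,65.9629 242.2428,17.0990" fill="none" stroke="#ff0000"/>
</svg>

y_svg = 228.0421 − y_m.

[1] S325→`#008000` (engrave); closed run; points: 3.3255,63.6885 11.7756,63.6885 11.7756,168.5356 3.3255,168.5356

[2] S325→`#008000` (engrave); open run; points: 348.8642,215.2535 337.4142,203.1446 336.5076,148.4644 340.1430,86.5020 342.3191,52.5465

[3] S893→`#ff0000` (cut); open run; points: 283.1963,201.0328 31.1275,46.5641 322.2113,216.0436 77.0390,94.6260 190.7085,65.9629 242.2428,17.0990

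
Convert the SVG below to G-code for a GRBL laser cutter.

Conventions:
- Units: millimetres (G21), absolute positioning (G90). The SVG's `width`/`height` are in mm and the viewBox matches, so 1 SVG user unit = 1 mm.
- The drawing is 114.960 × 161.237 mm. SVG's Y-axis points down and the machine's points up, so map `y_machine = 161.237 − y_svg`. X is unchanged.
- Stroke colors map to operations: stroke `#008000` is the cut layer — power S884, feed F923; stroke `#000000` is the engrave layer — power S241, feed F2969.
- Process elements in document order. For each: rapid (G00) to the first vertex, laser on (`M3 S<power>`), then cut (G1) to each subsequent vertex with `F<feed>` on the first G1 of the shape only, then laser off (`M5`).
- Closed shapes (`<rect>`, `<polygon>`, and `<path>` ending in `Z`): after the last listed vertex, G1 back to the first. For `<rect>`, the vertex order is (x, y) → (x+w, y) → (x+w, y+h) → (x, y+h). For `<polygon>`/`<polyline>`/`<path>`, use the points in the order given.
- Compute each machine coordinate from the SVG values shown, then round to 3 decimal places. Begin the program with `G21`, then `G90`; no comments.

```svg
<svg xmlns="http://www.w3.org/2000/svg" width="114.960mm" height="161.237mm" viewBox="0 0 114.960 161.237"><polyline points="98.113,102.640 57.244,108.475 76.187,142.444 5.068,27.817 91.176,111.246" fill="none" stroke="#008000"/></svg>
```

G21
G90
G00 X98.113 Y58.597
M3 S884
G1 X57.244 Y52.762 F923
G1 X76.187 Y18.793
G1 X5.068 Y133.420
G1 X91.176 Y49.991
M5

1 u = 1 mm; y_m = 161.237 − y.

[1] `<polyline>` open polyline, #008000→cut S884 F923: (98.113,58.597) → (57.244,52.762) → (76.187,18.793) → (5.068,133.420) → (91.176,49.991)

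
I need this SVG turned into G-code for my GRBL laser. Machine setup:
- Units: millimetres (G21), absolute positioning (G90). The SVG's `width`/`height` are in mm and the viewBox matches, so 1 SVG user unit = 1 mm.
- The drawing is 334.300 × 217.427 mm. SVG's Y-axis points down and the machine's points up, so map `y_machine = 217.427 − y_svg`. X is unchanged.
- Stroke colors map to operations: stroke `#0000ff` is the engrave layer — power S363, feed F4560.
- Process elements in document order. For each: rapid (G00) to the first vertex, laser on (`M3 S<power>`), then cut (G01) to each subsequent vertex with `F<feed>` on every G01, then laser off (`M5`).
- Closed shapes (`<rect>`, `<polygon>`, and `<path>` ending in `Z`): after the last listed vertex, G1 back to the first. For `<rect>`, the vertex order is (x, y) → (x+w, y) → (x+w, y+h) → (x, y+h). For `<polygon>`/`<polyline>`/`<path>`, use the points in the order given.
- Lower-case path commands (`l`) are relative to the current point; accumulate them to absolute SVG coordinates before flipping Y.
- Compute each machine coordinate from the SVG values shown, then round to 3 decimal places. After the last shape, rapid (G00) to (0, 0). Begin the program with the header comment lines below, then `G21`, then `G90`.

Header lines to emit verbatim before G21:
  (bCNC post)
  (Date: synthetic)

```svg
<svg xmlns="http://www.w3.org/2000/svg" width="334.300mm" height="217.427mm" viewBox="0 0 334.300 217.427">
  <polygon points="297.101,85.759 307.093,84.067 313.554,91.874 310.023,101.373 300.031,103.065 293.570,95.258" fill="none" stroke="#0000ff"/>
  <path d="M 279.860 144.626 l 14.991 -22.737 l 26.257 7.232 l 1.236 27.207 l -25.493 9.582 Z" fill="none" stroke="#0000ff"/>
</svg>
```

Since the viewBox matches the mm dimensions, user units are millimetres directly. The only transform is the Y-flip y_m = 217.427 − y_svg.

Shape 1 is a regular polygon drawn with `<polygon>`. Its stroke #0000ff means engrave at S363, F4560. After flipping Y the toolpath is (297.101,131.668) → (307.093,133.360) → (313.554,125.553) → (310.023,116.054) → (300.031,114.362) → (293.570,122.169) → (297.101,131.668), returning to the start.

Shape 2 is a regular polygon drawn with `<path>`. Its stroke #0000ff means engrave at S363, F4560. After flipping Y the toolpath is (279.860,72.801) → (294.851,95.538) → (321.108,88.306) → (322.344,61.099) → (296.851,51.517) → (279.860,72.801), returning to the start.

(bCNC post)
(Date: synthetic)
G21
G90
G00 X297.101 Y131.668
M3 S363
G01 X307.093 Y133.360 F4560
G01 X313.554 Y125.553 F4560
G01 X310.023 Y116.054 F4560
G01 X300.031 Y114.362 F4560
G01 X293.570 Y122.169 F4560
G01 X297.101 Y131.668 F4560
M5
G00 X279.860 Y72.801
M3 S363
G01 X294.851 Y95.538 F4560
G01 X321.108 Y88.306 F4560
G01 X322.344 Y61.099 F4560
G01 X296.851 Y51.517 F4560
G01 X279.860 Y72.801 F4560
M5
G00 X0.000 Y0.000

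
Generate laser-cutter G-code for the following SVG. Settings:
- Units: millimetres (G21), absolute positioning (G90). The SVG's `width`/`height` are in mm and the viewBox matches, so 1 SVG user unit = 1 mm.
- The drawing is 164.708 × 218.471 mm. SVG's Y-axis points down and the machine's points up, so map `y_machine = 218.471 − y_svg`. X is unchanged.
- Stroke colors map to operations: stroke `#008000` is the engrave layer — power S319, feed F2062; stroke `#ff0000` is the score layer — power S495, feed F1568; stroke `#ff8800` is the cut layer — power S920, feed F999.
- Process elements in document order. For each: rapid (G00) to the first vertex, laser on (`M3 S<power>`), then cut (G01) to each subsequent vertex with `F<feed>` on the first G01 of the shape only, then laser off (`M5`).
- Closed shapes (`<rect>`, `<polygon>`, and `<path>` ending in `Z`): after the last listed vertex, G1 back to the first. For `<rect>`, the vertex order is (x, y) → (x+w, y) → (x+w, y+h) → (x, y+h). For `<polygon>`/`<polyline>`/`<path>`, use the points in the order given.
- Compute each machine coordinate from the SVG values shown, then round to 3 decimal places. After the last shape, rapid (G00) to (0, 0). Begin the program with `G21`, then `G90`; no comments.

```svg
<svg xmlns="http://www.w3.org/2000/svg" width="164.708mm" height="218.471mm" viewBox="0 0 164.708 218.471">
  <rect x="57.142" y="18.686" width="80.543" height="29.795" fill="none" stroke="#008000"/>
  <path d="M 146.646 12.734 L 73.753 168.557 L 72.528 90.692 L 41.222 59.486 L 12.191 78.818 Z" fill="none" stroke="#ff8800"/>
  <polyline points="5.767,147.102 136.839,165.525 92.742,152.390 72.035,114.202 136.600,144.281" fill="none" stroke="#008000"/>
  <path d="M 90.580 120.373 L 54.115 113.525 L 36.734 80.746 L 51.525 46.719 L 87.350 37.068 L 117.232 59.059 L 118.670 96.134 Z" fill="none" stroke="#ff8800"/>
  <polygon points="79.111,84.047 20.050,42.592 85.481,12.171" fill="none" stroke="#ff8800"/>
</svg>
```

G21
G90
G00 X57.142 Y199.785
M3 S319
G01 X137.685 Y199.785 F2062
G01 X137.685 Y169.990
G01 X57.142 Y169.990
G01 X57.142 Y199.785
M5
G00 X146.646 Y205.737
M3 S920
G01 X73.753 Y49.914 F999
G01 X72.528 Y127.779
G01 X41.222 Y158.985
G01 X12.191 Y139.653
G01 X146.646 Y205.737
M5
G00 X5.767 Y71.369
M3 S319
G01 X136.839 Y52.946 F2062
G01 X92.742 Y66.081
G01 X72.035 Y104.269
G01 X136.600 Y74.190
M5
G00 X90.580 Y98.098
M3 S920
G01 X54.115 Y104.946 F999
G01 X36.734 Y137.725
G01 X51.525 Y171.752
G01 X87.350 Y181.403
G01 X117.232 Y159.412
G01 X118.670 Y122.337
G01 X90.580 Y98.098
M5
G00 X79.111 Y134.424
M3 S920
G01 X20.050 Y175.879 F999
G01 X85.481 Y206.300
G01 X79.111 Y134.424
M5
G00 X0.000 Y0.000

viewBox `0 0 164.708 218.471` with mm width/height → 1 unit = 1 mm. Flip: y_m = 218.471 − y_svg.

**Shape 1** — `<rect>` rectangle, stroke `#008000` → engrave (S319, F2062). Machine vertices: (57.142,199.785) → (137.685,199.785) → (137.685,169.990) → (57.142,169.990) → (57.142,199.785). Closed: final G1 returns to the first vertex.

**Shape 2** — `<path>` closed polygon, stroke `#ff8800` → cut (S920, F999). Machine vertices: (146.646,205.737) → (73.753,49.914) → (72.528,127.779) → (41.222,158.985) → (12.191,139.653) → (146.646,205.737). Closed: final G1 returns to the first vertex.

**Shape 3** — `<polyline>` open polyline, stroke `#008000` → engrave (S319, F2062). Machine vertices: (5.767,71.369) → (136.839,52.946) → (92.742,66.081) → (72.035,104.269) → (136.600,74.190). Open path.

**Shape 4** — `<path>` regular polygon, stroke `#ff8800` → cut (S920, F999). Machine vertices: (90.580,98.098) → (54.115,104.946) → (36.734,137.725) → (51.525,171.752) → (87.350,181.403) → (117.232,159.412) → (118.670,122.337) → (90.580,98.098). Closed: final G1 returns to the first vertex.

**Shape 5** — `<polygon>` regular polygon, stroke `#ff8800` → cut (S920, F999). Machine vertices: (79.111,134.424) → (20.050,175.879) → (85.481,206.300) → (79.111,134.424). Closed: final G1 returns to the first vertex.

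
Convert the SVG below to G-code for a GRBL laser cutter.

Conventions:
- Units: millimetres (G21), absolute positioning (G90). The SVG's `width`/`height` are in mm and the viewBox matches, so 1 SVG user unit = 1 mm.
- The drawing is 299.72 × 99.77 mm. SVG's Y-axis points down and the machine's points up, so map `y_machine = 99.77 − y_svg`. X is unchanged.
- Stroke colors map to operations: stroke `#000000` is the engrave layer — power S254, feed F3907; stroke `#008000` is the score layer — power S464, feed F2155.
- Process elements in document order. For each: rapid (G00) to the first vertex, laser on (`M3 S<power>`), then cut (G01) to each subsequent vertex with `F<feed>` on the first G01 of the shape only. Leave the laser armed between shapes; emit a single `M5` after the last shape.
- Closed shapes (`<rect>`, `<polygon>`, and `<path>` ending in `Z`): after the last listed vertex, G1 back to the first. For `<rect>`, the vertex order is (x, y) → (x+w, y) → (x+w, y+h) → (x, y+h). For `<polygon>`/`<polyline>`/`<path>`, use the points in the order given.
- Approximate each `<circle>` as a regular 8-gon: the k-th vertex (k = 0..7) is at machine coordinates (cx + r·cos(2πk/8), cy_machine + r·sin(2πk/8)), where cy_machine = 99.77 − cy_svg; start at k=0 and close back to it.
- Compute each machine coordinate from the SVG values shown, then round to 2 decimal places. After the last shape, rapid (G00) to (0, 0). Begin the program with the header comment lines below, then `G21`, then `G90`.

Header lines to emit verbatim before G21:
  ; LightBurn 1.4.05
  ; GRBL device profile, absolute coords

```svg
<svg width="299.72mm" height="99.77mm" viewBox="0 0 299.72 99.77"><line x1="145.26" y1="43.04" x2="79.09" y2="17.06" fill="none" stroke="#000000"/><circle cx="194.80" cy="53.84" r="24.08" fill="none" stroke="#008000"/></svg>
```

; LightBurn 1.4.05
; GRBL device profile, absolute coords
G21
G90
G00 X145.26 Y56.73
M3 S254
G01 X79.09 Y82.71 F3907
G00 X218.88 Y45.93
M3 S464
G01 X211.83 Y62.96 F2155
G01 X194.80 Y70.01
G01 X177.77 Y62.96
G01 X170.72 Y45.93
G01 X177.77 Y28.90
G01 X194.80 Y21.85
G01 X211.83 Y28.90
G01 X218.88 Y45.93
M5
G00 X0.00 Y0.00

viewBox `0 0 299.72 99.77` with mm width/height → 1 unit = 1 mm. Flip: y_m = 99.77 − y_svg.

**Shape 1** — `<line>` line segment, stroke `#000000` → engrave (S254, F3907). Machine vertices: (145.26,56.73) → (79.09,82.71). Open path.

**Shape 2** — `<circle>` circle, stroke `#008000` → score (S464, F2155). Machine vertices: (218.88,45.93) → (211.83,62.96) → (194.80,70.01) → (177.77,62.96) → (170.72,45.93) → (177.77,28.90) → (194.80,21.85) → (211.83,28.90) → (218.88,45.93). Closed: final G1 returns to the first vertex.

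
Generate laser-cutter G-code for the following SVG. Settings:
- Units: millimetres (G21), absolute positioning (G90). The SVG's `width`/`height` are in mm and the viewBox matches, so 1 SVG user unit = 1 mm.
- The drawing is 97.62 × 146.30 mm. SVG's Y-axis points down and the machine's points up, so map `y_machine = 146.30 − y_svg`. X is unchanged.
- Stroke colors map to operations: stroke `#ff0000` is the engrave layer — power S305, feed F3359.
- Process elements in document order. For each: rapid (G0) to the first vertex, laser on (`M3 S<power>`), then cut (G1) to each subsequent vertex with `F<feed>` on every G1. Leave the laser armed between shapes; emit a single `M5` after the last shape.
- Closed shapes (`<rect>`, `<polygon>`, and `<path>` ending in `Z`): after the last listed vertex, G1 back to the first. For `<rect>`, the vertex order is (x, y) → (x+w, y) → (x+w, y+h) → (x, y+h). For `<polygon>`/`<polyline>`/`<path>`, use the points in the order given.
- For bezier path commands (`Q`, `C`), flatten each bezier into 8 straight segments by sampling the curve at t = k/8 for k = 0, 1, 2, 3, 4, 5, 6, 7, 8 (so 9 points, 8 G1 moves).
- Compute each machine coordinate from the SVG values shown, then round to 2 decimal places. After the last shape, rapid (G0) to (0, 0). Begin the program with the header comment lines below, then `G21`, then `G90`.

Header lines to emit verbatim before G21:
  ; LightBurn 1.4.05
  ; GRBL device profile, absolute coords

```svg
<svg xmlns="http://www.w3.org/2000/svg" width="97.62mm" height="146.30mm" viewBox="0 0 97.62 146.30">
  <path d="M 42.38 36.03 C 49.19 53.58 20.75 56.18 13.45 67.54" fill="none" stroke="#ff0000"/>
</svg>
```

; LightBurn 1.4.05
; GRBL device profile, absolute coords
G21
G90
G0 X42.38 Y110.27
M3 S305
G1 X43.39 Y104.34 F3359
G1 X41.76 Y99.54 F3359
G1 X38.14 Y95.58 F3359
G1 X33.21 Y92.19 F3359
G1 X27.61 Y89.09 F3359
G1 X22.01 Y86.01 F3359
G1 X17.07 Y82.66 F3359
G1 X13.45 Y78.76 F3359
M5
G0 X0.00 Y0.00

1 u = 1 mm; y_m = 146.30 − y.

[1] `<path>` cubic bezier, #ff0000→engrave S305 F3359: (42.38,110.27) → (43.39,104.34) → (41.76,99.54) → (38.14,95.58) → (33.21,92.19) → (27.61,89.09) → (22.01,86.01) → (17.07,82.66) → (13.45,78.76)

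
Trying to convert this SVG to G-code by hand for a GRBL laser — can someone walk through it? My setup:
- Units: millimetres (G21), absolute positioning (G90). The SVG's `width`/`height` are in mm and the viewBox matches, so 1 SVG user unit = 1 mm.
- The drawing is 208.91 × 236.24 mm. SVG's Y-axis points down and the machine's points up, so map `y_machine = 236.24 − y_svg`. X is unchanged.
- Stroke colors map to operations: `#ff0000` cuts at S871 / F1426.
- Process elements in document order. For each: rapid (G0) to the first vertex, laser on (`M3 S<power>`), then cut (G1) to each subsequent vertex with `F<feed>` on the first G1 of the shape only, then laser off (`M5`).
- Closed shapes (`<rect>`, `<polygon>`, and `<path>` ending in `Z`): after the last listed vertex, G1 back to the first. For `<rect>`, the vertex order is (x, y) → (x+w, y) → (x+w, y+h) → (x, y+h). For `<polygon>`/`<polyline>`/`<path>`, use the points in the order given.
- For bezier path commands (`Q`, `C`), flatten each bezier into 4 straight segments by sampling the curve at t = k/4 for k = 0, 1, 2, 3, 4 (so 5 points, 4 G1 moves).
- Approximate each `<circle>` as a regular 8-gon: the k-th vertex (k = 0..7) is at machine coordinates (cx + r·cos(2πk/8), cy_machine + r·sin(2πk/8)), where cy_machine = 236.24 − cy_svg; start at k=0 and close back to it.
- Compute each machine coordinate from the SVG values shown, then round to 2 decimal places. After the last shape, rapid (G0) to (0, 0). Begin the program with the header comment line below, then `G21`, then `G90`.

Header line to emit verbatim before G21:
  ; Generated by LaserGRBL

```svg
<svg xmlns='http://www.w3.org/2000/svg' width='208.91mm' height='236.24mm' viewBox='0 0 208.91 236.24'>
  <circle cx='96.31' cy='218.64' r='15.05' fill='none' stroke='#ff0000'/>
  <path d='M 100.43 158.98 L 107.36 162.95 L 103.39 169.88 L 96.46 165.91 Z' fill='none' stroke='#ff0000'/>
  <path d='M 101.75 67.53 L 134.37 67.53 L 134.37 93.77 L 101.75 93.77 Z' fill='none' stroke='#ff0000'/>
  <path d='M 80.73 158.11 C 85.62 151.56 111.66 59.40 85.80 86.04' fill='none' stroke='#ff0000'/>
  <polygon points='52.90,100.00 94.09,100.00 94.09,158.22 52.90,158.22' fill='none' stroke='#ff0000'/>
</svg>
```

Since the viewBox matches the mm dimensions, user units are millimetres directly. The only transform is the Y-flip y_m = 236.24 − y_svg.

Shape 1 is a circle drawn with `<circle>`. Its stroke #ff0000 means cut at S871, F1426. After flipping Y the toolpath is (111.36,17.60) → (106.95,28.24) → (96.31,32.65) → (85.67,28.24) → (81.26,17.60) → (85.67,6.96) → (96.31,2.55) → (106.95,6.96) → (111.36,17.60), returning to the start.

Shape 2 is a regular polygon drawn with `<path>`. Its stroke #ff0000 means cut at S871, F1426. After flipping Y the toolpath is (100.43,77.26) → (107.36,73.29) → (103.39,66.36) → (96.46,70.33) → (100.43,77.26), returning to the start.

Shape 3 is a rectangle drawn with `<path>`. Its stroke #ff0000 means cut at S871, F1426. After flipping Y the toolpath is (101.75,168.71) → (134.37,168.71) → (134.37,142.47) → (101.75,142.47) → (101.75,168.71), returning to the start.

Shape 4 is a cubic bezier drawn with `<path>`. Its stroke #ff0000 means cut at S871, F1426. After flipping Y the toolpath is (80.73,78.13) → (87.22,95.90) → (94.80,126.61) → (96.61,151.10) → (85.80,150.20).

Shape 5 is a rectangle drawn with `<polygon>`. Its stroke #ff0000 means cut at S871, F1426. After flipping Y the toolpath is (52.90,136.24) → (94.09,136.24) → (94.09,78.02) → (52.90,78.02) → (52.90,136.24), returning to the start.

; Generated by LaserGRBL
G21
G90
G0 X111.36 Y17.60
M3 S871
G1 X106.95 Y28.24 F1426
G1 X96.31 Y32.65
G1 X85.67 Y28.24
G1 X81.26 Y17.60
G1 X85.67 Y6.96
G1 X96.31 Y2.55
G1 X106.95 Y6.96
G1 X111.36 Y17.60
M5
G0 X100.43 Y77.26
M3 S871
G1 X107.36 Y73.29 F1426
G1 X103.39 Y66.36
G1 X96.46 Y70.33
G1 X100.43 Y77.26
M5
G0 X101.75 Y168.71
M3 S871
G1 X134.37 Y168.71 F1426
G1 X134.37 Y142.47
G1 X101.75 Y142.47
G1 X101.75 Y168.71
M5
G0 X80.73 Y78.13
M3 S871
G1 X87.22 Y95.90 F1426
G1 X94.80 Y126.61
G1 X96.61 Y151.10
G1 X85.80 Y150.20
M5
G0 X52.90 Y136.24
M3 S871
G1 X94.09 Y136.24 F1426
G1 X94.09 Y78.02
G1 X52.90 Y78.02
G1 X52.90 Y136.24
M5
G0 X0.00 Y0.00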